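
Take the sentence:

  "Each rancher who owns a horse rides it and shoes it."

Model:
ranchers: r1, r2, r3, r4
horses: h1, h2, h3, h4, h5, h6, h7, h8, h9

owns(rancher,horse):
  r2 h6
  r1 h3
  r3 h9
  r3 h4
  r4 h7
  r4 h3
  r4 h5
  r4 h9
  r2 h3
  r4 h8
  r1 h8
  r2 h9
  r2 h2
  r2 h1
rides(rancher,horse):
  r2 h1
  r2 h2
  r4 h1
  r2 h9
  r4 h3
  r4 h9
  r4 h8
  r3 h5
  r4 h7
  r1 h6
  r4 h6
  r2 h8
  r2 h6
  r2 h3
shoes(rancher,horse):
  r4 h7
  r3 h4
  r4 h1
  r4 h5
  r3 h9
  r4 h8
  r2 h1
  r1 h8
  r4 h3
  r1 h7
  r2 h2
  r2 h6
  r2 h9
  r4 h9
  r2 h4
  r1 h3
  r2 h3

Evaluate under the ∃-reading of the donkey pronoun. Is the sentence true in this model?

"it" takes "a horse" as antecedent — a donkey pronoun bound across the clause boundary.
Weak reading: every rancher r with some owns-horse has at least one owns-horse h such that rides(r,h) ∧ shoes(r,h).
Per rancher: r1:✗  r2:✓  r3:✗  r4:✓
r1 has no witness among its owns-horses.

False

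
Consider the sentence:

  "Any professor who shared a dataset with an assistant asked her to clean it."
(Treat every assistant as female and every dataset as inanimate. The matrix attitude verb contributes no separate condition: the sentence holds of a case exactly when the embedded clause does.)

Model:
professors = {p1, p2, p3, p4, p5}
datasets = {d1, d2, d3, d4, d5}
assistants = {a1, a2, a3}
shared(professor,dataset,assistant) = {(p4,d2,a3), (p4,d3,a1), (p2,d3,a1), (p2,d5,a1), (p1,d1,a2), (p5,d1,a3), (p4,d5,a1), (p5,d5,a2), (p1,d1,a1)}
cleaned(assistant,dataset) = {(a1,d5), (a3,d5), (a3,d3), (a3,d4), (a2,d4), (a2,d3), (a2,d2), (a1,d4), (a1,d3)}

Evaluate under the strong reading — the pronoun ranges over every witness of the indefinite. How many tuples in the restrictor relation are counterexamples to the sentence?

"her" takes "an assistant" as antecedent and "it" takes "a dataset"; both are donkey pronouns co-varying with the restrictor.
Strong reading: for every (p,d,a) with shared(p,d,a), cleaned(a,d).
Restrictor triples: (p1,d1,a1)→cleaned(a1,d1) ✗  (p1,d1,a2)→cleaned(a2,d1) ✗  (p2,d3,a1)→cleaned(a1,d3) ✓  (p2,d5,a1)→cleaned(a1,d5) ✓  (p4,d2,a3)→cleaned(a3,d2) ✗  (p4,d3,a1)→cleaned(a1,d3) ✓  (p4,d5,a1)→cleaned(a1,d5) ✓  (p5,d1,a3)→cleaned(a3,d1) ✗  (p5,d5,a2)→cleaned(a2,d5) ✗
Counterexamples (restrictor triples failing the scope): 5.

5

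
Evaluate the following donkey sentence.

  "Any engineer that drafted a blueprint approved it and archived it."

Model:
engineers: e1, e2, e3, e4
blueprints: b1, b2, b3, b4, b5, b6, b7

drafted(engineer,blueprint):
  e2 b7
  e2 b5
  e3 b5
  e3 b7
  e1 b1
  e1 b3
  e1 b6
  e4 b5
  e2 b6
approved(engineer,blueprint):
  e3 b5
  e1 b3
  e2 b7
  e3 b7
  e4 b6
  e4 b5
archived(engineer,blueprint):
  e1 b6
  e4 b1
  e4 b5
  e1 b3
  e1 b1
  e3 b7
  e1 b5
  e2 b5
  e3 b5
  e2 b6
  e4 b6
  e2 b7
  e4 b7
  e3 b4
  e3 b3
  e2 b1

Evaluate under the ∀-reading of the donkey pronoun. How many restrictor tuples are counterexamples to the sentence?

"it" takes "a blueprint" as antecedent — a donkey pronoun bound across the clause boundary.
Strong reading: for every (e,b) with drafted(e,b), approved(e,b) ∧ archived(e,b).
Restrictor pairs: (e1,b1) ✗  (e1,b3) ✓  (e1,b6) ✗  (e2,b5) ✗  (e2,b6) ✗  (e2,b7) ✓  (e3,b5) ✓  (e3,b7) ✓  (e4,b5) ✓
Counterexamples (restrictor pairs failing the scope): 4.

4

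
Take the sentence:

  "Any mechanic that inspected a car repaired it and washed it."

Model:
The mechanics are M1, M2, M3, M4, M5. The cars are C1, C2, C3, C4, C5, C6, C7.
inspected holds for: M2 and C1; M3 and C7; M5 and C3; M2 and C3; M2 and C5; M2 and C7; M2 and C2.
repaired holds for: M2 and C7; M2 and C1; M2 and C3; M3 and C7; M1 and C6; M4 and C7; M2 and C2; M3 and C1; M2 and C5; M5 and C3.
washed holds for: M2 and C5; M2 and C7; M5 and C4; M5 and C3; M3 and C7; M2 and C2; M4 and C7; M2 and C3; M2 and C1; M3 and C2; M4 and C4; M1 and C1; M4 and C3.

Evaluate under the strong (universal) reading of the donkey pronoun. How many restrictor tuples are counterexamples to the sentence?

0

"it" takes "a car" as antecedent — a donkey pronoun bound across the clause boundary.
Strong reading: for every (m,c) with inspected(m,c), repaired(m,c) ∧ washed(m,c).
Restrictor pairs: (M2,C1) ✓  (M2,C2) ✓  (M2,C3) ✓  (M2,C5) ✓  (M2,C7) ✓  (M3,C7) ✓  (M5,C3) ✓
Counterexamples (restrictor pairs failing the scope): 0.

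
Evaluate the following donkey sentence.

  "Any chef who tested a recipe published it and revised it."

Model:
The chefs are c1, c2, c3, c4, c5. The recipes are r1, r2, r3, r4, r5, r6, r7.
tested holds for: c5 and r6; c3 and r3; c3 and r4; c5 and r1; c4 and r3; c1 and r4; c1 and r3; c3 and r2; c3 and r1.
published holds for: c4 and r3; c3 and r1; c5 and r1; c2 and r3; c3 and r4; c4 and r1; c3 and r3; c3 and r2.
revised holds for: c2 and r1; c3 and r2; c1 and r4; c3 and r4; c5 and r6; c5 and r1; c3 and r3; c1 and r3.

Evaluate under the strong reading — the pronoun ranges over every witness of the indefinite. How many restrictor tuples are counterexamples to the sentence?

5

"it" takes "a recipe" as antecedent — a donkey pronoun bound across the clause boundary.
Strong reading: for every (c,r) with tested(c,r), published(c,r) ∧ revised(c,r).
Restrictor pairs: (c1,r3) ✗  (c1,r4) ✗  (c3,r1) ✗  (c3,r2) ✓  (c3,r3) ✓  (c3,r4) ✓  (c4,r3) ✗  (c5,r1) ✓  (c5,r6) ✗
Counterexamples (restrictor pairs failing the scope): 5.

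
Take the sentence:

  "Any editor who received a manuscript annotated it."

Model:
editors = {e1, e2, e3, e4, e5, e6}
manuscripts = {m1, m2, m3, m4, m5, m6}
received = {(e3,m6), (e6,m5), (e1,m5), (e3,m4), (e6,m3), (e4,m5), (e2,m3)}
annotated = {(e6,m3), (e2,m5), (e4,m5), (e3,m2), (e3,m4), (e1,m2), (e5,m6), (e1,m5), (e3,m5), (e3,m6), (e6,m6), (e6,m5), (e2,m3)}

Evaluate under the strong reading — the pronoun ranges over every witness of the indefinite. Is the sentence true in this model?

"it" takes "a manuscript" as antecedent — a donkey pronoun bound across the clause boundary.
Strong reading: for every (e,m) with received(e,m), annotated(e,m).
Restrictor pairs: (e1,m5) ✓  (e2,m3) ✓  (e3,m4) ✓  (e3,m6) ✓  (e4,m5) ✓  (e6,m3) ✓  (e6,m5) ✓
Every restrictor pair satisfies the scope.

True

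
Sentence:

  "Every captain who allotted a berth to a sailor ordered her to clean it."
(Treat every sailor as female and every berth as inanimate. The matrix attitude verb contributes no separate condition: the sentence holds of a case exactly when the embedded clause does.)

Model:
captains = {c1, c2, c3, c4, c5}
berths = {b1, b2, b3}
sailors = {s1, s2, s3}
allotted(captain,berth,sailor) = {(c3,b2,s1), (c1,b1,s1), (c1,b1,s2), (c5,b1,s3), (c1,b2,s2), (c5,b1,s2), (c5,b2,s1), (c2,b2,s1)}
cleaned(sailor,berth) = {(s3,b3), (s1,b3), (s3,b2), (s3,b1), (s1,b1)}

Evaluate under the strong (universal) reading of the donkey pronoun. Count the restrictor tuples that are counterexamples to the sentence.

6

"her" takes "a sailor" as antecedent and "it" takes "a berth"; both are donkey pronouns co-varying with the restrictor.
Strong reading: for every (c,b,s) with allotted(c,b,s), cleaned(s,b).
Restrictor triples: (c1,b1,s1)→cleaned(s1,b1) ✓  (c1,b1,s2)→cleaned(s2,b1) ✗  (c1,b2,s2)→cleaned(s2,b2) ✗  (c2,b2,s1)→cleaned(s1,b2) ✗  (c3,b2,s1)→cleaned(s1,b2) ✗  (c5,b1,s2)→cleaned(s2,b1) ✗  (c5,b1,s3)→cleaned(s3,b1) ✓  (c5,b2,s1)→cleaned(s1,b2) ✗
Counterexamples (restrictor triples failing the scope): 6.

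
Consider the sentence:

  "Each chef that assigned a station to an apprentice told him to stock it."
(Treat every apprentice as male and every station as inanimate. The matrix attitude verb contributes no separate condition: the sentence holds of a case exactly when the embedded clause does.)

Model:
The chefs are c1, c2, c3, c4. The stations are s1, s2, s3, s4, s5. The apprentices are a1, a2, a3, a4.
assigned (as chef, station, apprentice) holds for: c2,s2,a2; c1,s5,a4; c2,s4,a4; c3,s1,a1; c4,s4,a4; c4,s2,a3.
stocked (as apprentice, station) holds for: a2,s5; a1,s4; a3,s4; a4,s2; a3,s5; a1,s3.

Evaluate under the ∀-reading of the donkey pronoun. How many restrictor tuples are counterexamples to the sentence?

6

"him" takes "an apprentice" as antecedent and "it" takes "a station"; both are donkey pronouns co-varying with the restrictor.
Strong reading: for every (c,s,a) with assigned(c,s,a), stocked(a,s).
Restrictor triples: (c1,s5,a4)→stocked(a4,s5) ✗  (c2,s2,a2)→stocked(a2,s2) ✗  (c2,s4,a4)→stocked(a4,s4) ✗  (c3,s1,a1)→stocked(a1,s1) ✗  (c4,s2,a3)→stocked(a3,s2) ✗  (c4,s4,a4)→stocked(a4,s4) ✗
Counterexamples (restrictor triples failing the scope): 6.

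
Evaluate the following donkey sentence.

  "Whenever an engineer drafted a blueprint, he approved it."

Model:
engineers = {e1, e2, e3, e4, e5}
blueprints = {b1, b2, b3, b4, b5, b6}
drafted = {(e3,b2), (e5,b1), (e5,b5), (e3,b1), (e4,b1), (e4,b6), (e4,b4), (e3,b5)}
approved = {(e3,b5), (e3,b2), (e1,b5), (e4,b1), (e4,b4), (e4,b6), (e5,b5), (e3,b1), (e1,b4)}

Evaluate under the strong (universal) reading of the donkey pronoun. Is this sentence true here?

False

"it" takes "a blueprint" as antecedent — a donkey pronoun bound across the clause boundary.
Strong reading: for every (e,b) with drafted(e,b), approved(e,b).
Restrictor pairs: (e3,b1) ✓  (e3,b2) ✓  (e3,b5) ✓  (e4,b1) ✓  (e4,b4) ✓  (e4,b6) ✓  (e5,b1) ✗  (e5,b5) ✓
Counterexample: (e5,b1) is in drafted but fails the scope.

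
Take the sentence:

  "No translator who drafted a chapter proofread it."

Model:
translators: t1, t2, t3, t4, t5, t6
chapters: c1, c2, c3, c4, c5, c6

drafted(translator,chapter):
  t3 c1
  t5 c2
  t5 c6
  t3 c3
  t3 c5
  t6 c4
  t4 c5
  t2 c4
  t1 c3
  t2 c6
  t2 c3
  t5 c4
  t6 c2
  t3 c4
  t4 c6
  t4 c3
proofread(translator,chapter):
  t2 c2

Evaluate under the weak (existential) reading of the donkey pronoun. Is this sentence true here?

"it" takes "a chapter" as antecedent — a donkey pronoun bound across the clause boundary.
Truth condition: for no (t,c) with drafted(t,c) does proofread(t,c) hold.
Restrictor pairs — does the scope hold? (t1,c3):fails  (t2,c3):fails  (t2,c4):fails  (t2,c6):fails  (t3,c1):fails  (t3,c3):fails  (t3,c4):fails  (t3,c5):fails  (t4,c3):fails  (t4,c5):fails  (t4,c6):fails  (t5,c2):fails  (t5,c4):fails  (t5,c6):fails  (t6,c2):fails  (t6,c4):fails
Scope holds for no restrictor pair, so the sentence is true.

True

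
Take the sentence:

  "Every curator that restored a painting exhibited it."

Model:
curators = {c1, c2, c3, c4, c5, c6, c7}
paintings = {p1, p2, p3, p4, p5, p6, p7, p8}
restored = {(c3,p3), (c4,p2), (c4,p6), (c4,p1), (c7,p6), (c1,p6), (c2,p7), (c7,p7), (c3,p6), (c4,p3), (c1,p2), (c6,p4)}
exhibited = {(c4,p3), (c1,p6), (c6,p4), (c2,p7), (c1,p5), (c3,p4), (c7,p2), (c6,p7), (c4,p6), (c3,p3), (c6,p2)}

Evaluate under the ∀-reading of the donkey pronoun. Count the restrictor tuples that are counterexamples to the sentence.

"it" takes "a painting" as antecedent — a donkey pronoun bound across the clause boundary.
Strong reading: for every (c,p) with restored(c,p), exhibited(c,p).
Restrictor pairs: (c1,p2) ✗  (c1,p6) ✓  (c2,p7) ✓  (c3,p3) ✓  (c3,p6) ✗  (c4,p1) ✗  (c4,p2) ✗  (c4,p3) ✓  (c4,p6) ✓  (c6,p4) ✓  (c7,p6) ✗  (c7,p7) ✗
Counterexamples (restrictor pairs failing the scope): 6.

6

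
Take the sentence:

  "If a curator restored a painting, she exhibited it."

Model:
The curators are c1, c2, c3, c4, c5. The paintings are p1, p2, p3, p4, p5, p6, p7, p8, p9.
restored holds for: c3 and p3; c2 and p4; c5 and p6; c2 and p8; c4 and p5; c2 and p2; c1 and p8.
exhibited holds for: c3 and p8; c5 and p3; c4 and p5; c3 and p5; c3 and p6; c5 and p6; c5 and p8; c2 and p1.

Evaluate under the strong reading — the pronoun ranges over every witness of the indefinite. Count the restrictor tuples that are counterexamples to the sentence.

5

"it" takes "a painting" as antecedent — a donkey pronoun bound across the clause boundary.
Strong reading: for every (c,p) with restored(c,p), exhibited(c,p).
Restrictor pairs: (c1,p8) ✗  (c2,p2) ✗  (c2,p4) ✗  (c2,p8) ✗  (c3,p3) ✗  (c4,p5) ✓  (c5,p6) ✓
Counterexamples (restrictor pairs failing the scope): 5.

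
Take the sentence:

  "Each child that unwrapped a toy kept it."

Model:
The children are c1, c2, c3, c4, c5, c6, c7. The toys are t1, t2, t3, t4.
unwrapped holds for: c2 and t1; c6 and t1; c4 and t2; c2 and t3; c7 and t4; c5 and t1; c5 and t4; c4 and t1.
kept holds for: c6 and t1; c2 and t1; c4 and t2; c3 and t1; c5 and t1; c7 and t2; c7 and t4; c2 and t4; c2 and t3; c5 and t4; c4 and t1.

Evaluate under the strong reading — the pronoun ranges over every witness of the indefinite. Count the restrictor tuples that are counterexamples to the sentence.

0

"it" takes "a toy" as antecedent — a donkey pronoun bound across the clause boundary.
Strong reading: for every (c,t) with unwrapped(c,t), kept(c,t).
Restrictor pairs: (c2,t1) ✓  (c2,t3) ✓  (c4,t1) ✓  (c4,t2) ✓  (c5,t1) ✓  (c5,t4) ✓  (c6,t1) ✓  (c7,t4) ✓
Counterexamples (restrictor pairs failing the scope): 0.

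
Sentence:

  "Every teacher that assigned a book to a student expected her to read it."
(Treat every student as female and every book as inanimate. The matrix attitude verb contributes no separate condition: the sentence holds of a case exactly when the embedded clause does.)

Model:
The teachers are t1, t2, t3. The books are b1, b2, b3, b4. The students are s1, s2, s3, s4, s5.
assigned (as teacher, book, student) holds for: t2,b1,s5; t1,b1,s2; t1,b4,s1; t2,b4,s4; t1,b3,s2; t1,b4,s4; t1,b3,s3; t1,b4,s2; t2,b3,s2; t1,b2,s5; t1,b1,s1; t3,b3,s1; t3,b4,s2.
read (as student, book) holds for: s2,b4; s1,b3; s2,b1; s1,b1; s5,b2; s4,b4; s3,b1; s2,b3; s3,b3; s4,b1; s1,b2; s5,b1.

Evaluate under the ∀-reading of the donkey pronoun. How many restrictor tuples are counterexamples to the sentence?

"her" takes "a student" as antecedent and "it" takes "a book"; both are donkey pronouns co-varying with the restrictor.
Strong reading: for every (t,b,s) with assigned(t,b,s), read(s,b).
Restrictor triples: (t1,b1,s1)→read(s1,b1) ✓  (t1,b1,s2)→read(s2,b1) ✓  (t1,b2,s5)→read(s5,b2) ✓  (t1,b3,s2)→read(s2,b3) ✓  (t1,b3,s3)→read(s3,b3) ✓  (t1,b4,s1)→read(s1,b4) ✗  (t1,b4,s2)→read(s2,b4) ✓  (t1,b4,s4)→read(s4,b4) ✓  (t2,b1,s5)→read(s5,b1) ✓  (t2,b3,s2)→read(s2,b3) ✓  (t2,b4,s4)→read(s4,b4) ✓  (t3,b3,s1)→read(s1,b3) ✓  (t3,b4,s2)→read(s2,b4) ✓
Counterexamples (restrictor triples failing the scope): 1.

1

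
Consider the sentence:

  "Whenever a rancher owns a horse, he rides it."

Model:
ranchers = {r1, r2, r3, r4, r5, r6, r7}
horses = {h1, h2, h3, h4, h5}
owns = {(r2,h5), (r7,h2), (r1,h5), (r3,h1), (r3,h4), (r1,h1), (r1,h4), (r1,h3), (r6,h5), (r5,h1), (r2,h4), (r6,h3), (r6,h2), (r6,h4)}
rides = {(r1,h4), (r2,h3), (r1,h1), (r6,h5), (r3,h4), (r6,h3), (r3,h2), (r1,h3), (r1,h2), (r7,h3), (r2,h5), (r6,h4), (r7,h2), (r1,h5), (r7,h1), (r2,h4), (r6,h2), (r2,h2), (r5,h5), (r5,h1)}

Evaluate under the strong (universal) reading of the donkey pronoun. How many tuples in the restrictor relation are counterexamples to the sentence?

"it" takes "a horse" as antecedent — a donkey pronoun bound across the clause boundary.
Strong reading: for every (r,h) with owns(r,h), rides(r,h).
Restrictor pairs: (r1,h1) ✓  (r1,h3) ✓  (r1,h4) ✓  (r1,h5) ✓  (r2,h4) ✓  (r2,h5) ✓  (r3,h1) ✗  (r3,h4) ✓  (r5,h1) ✓  (r6,h2) ✓  (r6,h3) ✓  (r6,h4) ✓  (r6,h5) ✓  (r7,h2) ✓
Counterexamples (restrictor pairs failing the scope): 1.

1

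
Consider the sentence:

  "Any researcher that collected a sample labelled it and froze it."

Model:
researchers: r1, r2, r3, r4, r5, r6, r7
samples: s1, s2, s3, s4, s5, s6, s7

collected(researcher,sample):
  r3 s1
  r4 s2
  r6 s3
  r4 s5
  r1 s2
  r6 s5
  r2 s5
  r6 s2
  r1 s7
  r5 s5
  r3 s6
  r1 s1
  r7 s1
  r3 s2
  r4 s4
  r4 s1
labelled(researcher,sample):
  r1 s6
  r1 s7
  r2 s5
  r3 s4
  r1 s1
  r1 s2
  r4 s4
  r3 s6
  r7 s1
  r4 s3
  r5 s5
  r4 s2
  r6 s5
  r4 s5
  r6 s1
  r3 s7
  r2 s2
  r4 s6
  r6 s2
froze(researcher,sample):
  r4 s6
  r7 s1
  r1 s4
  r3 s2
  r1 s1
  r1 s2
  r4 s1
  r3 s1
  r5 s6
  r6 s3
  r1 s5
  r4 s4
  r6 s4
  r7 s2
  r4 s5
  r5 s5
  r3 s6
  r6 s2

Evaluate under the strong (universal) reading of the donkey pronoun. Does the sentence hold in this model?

False

"it" takes "a sample" as antecedent — a donkey pronoun bound across the clause boundary.
Strong reading: for every (r,s) with collected(r,s), labelled(r,s) ∧ froze(r,s).
Restrictor pairs: (r1,s1) ✓  (r1,s2) ✓  (r1,s7) ✗  (r2,s5) ✗  (r3,s1) ✗  (r3,s2) ✗  (r3,s6) ✓  (r4,s1) ✗  (r4,s2) ✗  (r4,s4) ✓  (r4,s5) ✓  (r5,s5) ✓  (r6,s2) ✓  (r6,s3) ✗  (r6,s5) ✗  (r7,s1) ✓
Counterexample: (r1,s7) is in collected but fails the scope.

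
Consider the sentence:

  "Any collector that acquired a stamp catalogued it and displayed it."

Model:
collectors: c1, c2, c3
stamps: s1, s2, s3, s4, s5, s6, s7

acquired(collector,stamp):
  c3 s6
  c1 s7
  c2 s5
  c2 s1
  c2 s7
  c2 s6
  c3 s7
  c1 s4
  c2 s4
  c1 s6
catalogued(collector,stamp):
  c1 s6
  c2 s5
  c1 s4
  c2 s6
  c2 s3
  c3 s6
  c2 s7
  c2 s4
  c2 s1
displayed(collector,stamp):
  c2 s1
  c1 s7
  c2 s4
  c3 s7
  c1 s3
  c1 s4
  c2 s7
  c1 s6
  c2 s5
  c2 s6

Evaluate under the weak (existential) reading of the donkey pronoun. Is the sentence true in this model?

False

"it" takes "a stamp" as antecedent — a donkey pronoun bound across the clause boundary.
Weak reading: every collector c with some acquired-stamp has at least one acquired-stamp s such that catalogued(c,s) ∧ displayed(c,s).
Per collector: c1:✓  c2:✓  c3:✗
c3 has no witness among its acquired-stamps.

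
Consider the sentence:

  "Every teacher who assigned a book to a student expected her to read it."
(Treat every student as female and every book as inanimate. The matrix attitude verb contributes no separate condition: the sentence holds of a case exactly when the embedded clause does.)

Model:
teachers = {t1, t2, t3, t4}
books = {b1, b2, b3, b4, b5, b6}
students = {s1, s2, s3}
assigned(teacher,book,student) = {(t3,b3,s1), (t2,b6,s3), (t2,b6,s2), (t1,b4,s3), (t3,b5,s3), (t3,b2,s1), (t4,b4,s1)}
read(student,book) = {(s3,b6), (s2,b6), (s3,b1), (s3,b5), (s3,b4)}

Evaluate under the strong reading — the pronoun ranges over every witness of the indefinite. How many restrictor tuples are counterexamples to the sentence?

3

"her" takes "a student" as antecedent and "it" takes "a book"; both are donkey pronouns co-varying with the restrictor.
Strong reading: for every (t,b,s) with assigned(t,b,s), read(s,b).
Restrictor triples: (t1,b4,s3)→read(s3,b4) ✓  (t2,b6,s2)→read(s2,b6) ✓  (t2,b6,s3)→read(s3,b6) ✓  (t3,b2,s1)→read(s1,b2) ✗  (t3,b3,s1)→read(s1,b3) ✗  (t3,b5,s3)→read(s3,b5) ✓  (t4,b4,s1)→read(s1,b4) ✗
Counterexamples (restrictor triples failing the scope): 3.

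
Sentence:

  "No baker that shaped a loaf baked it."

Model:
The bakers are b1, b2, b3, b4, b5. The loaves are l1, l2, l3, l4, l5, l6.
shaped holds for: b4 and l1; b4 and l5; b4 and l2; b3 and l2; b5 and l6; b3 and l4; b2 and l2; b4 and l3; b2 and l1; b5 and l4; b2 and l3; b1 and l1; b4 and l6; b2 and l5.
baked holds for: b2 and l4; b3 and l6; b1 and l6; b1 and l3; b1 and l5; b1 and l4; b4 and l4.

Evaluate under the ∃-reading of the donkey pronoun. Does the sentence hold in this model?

True

"it" takes "a loaf" as antecedent — a donkey pronoun bound across the clause boundary.
Truth condition: for no (b,l) with shaped(b,l) does baked(b,l) hold.
Restrictor pairs — does the scope hold? (b1,l1):fails  (b2,l1):fails  (b2,l2):fails  (b2,l3):fails  (b2,l5):fails  (b3,l2):fails  (b3,l4):fails  (b4,l1):fails  (b4,l2):fails  (b4,l3):fails  (b4,l5):fails  (b4,l6):fails  (b5,l4):fails  (b5,l6):fails
Scope holds for no restrictor pair, so the sentence is true.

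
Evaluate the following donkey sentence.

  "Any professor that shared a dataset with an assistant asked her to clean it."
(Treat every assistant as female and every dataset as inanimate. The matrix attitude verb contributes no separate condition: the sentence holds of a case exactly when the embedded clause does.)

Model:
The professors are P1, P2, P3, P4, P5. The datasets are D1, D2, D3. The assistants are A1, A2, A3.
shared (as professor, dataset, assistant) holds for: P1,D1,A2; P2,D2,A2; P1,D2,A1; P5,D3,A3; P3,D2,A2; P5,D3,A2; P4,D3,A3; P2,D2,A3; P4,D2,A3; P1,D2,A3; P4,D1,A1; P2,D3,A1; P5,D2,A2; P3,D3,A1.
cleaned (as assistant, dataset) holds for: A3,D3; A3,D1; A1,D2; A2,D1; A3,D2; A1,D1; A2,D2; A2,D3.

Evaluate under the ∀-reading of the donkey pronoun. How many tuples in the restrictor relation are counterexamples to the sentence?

"her" takes "an assistant" as antecedent and "it" takes "a dataset"; both are donkey pronouns co-varying with the restrictor.
Strong reading: for every (p,d,a) with shared(p,d,a), cleaned(a,d).
Restrictor triples: (P1,D1,A2)→cleaned(A2,D1) ✓  (P1,D2,A1)→cleaned(A1,D2) ✓  (P1,D2,A3)→cleaned(A3,D2) ✓  (P2,D2,A2)→cleaned(A2,D2) ✓  (P2,D2,A3)→cleaned(A3,D2) ✓  (P2,D3,A1)→cleaned(A1,D3) ✗  (P3,D2,A2)→cleaned(A2,D2) ✓  (P3,D3,A1)→cleaned(A1,D3) ✗  (P4,D1,A1)→cleaned(A1,D1) ✓  (P4,D2,A3)→cleaned(A3,D2) ✓  (P4,D3,A3)→cleaned(A3,D3) ✓  (P5,D2,A2)→cleaned(A2,D2) ✓  (P5,D3,A2)→cleaned(A2,D3) ✓  (P5,D3,A3)→cleaned(A3,D3) ✓
Counterexamples (restrictor triples failing the scope): 2.

2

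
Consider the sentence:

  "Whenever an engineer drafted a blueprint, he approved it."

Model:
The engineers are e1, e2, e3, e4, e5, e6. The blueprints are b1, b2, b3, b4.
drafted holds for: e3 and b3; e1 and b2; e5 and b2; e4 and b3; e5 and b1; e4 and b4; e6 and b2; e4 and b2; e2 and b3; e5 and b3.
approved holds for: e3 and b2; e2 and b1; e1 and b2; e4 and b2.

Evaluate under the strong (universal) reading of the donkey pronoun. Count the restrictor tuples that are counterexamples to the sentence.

8

"it" takes "a blueprint" as antecedent — a donkey pronoun bound across the clause boundary.
Strong reading: for every (e,b) with drafted(e,b), approved(e,b).
Restrictor pairs: (e1,b2) ✓  (e2,b3) ✗  (e3,b3) ✗  (e4,b2) ✓  (e4,b3) ✗  (e4,b4) ✗  (e5,b1) ✗  (e5,b2) ✗  (e5,b3) ✗  (e6,b2) ✗
Counterexamples (restrictor pairs failing the scope): 8.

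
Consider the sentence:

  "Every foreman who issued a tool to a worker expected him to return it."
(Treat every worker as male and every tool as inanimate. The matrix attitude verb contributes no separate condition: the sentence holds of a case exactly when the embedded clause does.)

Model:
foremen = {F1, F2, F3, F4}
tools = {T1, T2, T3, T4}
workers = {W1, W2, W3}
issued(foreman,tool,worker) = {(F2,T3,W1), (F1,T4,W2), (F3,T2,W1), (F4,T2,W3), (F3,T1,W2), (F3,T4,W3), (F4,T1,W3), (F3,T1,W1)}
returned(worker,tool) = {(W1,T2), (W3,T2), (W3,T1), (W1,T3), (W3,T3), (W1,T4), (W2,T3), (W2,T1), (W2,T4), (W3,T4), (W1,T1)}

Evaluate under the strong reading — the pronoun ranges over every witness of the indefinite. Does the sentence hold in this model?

"him" takes "a worker" as antecedent and "it" takes "a tool"; both are donkey pronouns co-varying with the restrictor.
Strong reading: for every (f,t,w) with issued(f,t,w), returned(w,t).
Restrictor triples: (F1,T4,W2)→returned(W2,T4) ✓  (F2,T3,W1)→returned(W1,T3) ✓  (F3,T1,W1)→returned(W1,T1) ✓  (F3,T1,W2)→returned(W2,T1) ✓  (F3,T2,W1)→returned(W1,T2) ✓  (F3,T4,W3)→returned(W3,T4) ✓  (F4,T1,W3)→returned(W3,T1) ✓  (F4,T2,W3)→returned(W3,T2) ✓
Every restrictor triple satisfies the scope.

True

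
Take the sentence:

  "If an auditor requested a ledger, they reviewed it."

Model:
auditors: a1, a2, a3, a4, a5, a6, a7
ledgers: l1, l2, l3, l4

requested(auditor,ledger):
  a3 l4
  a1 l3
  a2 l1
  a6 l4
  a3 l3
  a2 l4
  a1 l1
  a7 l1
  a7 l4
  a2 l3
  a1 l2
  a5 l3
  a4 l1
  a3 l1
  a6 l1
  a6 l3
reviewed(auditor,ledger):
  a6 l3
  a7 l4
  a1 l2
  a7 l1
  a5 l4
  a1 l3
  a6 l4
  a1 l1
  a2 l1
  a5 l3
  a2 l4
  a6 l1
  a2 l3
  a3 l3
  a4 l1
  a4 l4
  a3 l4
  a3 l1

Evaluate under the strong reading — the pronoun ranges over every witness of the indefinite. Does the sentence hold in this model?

True

"it" takes "a ledger" as antecedent — a donkey pronoun bound across the clause boundary.
Strong reading: for every (a,l) with requested(a,l), reviewed(a,l).
Restrictor pairs: (a1,l1) ✓  (a1,l2) ✓  (a1,l3) ✓  (a2,l1) ✓  (a2,l3) ✓  (a2,l4) ✓  (a3,l1) ✓  (a3,l3) ✓  (a3,l4) ✓  (a4,l1) ✓  (a5,l3) ✓  (a6,l1) ✓  (a6,l3) ✓  (a6,l4) ✓  (a7,l1) ✓  (a7,l4) ✓
Every restrictor pair satisfies the scope.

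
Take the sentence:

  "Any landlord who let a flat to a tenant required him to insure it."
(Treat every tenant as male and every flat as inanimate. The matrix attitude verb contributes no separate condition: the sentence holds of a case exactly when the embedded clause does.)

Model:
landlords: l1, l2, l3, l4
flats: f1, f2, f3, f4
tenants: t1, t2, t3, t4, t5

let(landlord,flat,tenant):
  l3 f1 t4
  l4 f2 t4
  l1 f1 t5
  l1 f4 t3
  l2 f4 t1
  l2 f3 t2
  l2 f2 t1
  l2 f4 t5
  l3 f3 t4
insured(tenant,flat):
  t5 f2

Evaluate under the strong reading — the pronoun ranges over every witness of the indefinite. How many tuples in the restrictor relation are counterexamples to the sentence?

"him" takes "a tenant" as antecedent and "it" takes "a flat"; both are donkey pronouns co-varying with the restrictor.
Strong reading: for every (l,f,t) with let(l,f,t), insured(t,f).
Restrictor triples: (l1,f1,t5)→insured(t5,f1) ✗  (l1,f4,t3)→insured(t3,f4) ✗  (l2,f2,t1)→insured(t1,f2) ✗  (l2,f3,t2)→insured(t2,f3) ✗  (l2,f4,t1)→insured(t1,f4) ✗  (l2,f4,t5)→insured(t5,f4) ✗  (l3,f1,t4)→insured(t4,f1) ✗  (l3,f3,t4)→insured(t4,f3) ✗  (l4,f2,t4)→insured(t4,f2) ✗
Counterexamples (restrictor triples failing the scope): 9.

9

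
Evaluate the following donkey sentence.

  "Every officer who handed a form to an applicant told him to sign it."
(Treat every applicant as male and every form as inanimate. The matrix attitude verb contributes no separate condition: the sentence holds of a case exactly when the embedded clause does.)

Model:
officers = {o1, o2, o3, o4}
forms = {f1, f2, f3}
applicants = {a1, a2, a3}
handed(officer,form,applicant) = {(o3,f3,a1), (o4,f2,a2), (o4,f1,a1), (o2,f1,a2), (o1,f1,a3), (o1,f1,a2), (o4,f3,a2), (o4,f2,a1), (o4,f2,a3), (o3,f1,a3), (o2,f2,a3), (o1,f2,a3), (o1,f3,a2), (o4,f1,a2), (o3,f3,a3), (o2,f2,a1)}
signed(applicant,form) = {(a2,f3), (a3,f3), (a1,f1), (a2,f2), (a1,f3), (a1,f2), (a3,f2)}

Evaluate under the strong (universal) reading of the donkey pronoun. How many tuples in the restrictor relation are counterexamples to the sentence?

5

"him" takes "an applicant" as antecedent and "it" takes "a form"; both are donkey pronouns co-varying with the restrictor.
Strong reading: for every (o,f,a) with handed(o,f,a), signed(a,f).
Restrictor triples: (o1,f1,a2)→signed(a2,f1) ✗  (o1,f1,a3)→signed(a3,f1) ✗  (o1,f2,a3)→signed(a3,f2) ✓  (o1,f3,a2)→signed(a2,f3) ✓  (o2,f1,a2)→signed(a2,f1) ✗  (o2,f2,a1)→signed(a1,f2) ✓  (o2,f2,a3)→signed(a3,f2) ✓  (o3,f1,a3)→signed(a3,f1) ✗  (o3,f3,a1)→signed(a1,f3) ✓  (o3,f3,a3)→signed(a3,f3) ✓  (o4,f1,a1)→signed(a1,f1) ✓  (o4,f1,a2)→signed(a2,f1) ✗  (o4,f2,a1)→signed(a1,f2) ✓  (o4,f2,a2)→signed(a2,f2) ✓  (o4,f2,a3)→signed(a3,f2) ✓  (o4,f3,a2)→signed(a2,f3) ✓
Counterexamples (restrictor triples failing the scope): 5.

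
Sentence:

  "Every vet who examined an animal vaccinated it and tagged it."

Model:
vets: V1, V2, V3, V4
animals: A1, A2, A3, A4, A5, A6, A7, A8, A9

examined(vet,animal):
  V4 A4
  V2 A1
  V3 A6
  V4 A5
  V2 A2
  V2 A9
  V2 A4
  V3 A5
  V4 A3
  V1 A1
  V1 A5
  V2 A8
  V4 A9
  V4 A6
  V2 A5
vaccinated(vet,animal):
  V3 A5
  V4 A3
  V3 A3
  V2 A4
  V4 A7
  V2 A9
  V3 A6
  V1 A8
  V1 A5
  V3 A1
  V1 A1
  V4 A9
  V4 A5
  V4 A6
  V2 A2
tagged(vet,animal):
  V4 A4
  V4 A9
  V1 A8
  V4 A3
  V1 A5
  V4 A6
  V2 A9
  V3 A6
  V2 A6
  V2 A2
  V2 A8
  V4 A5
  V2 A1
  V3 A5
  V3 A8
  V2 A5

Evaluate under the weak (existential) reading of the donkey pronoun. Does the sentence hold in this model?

True

"it" takes "an animal" as antecedent — a donkey pronoun bound across the clause boundary.
Weak reading: every vet v with some examined-animal has at least one examined-animal a such that vaccinated(v,a) ∧ tagged(v,a).
Per vet: V1:✓  V2:✓  V3:✓  V4:✓
Every vet in the restrictor has a witness.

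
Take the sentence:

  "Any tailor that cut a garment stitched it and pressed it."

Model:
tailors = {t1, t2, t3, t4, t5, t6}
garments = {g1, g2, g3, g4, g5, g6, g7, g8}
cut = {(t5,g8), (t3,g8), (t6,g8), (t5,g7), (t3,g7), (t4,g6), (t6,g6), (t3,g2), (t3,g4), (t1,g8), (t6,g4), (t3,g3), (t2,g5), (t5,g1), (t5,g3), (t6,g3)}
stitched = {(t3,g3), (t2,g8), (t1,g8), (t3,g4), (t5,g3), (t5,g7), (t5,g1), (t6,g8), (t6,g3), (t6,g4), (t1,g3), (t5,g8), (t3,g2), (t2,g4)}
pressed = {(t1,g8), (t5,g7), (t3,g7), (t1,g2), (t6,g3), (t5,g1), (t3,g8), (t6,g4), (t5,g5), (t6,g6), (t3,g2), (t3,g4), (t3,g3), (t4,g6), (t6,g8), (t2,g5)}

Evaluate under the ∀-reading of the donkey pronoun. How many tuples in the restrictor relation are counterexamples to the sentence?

7

"it" takes "a garment" as antecedent — a donkey pronoun bound across the clause boundary.
Strong reading: for every (t,g) with cut(t,g), stitched(t,g) ∧ pressed(t,g).
Restrictor pairs: (t1,g8) ✓  (t2,g5) ✗  (t3,g2) ✓  (t3,g3) ✓  (t3,g4) ✓  (t3,g7) ✗  (t3,g8) ✗  (t4,g6) ✗  (t5,g1) ✓  (t5,g3) ✗  (t5,g7) ✓  (t5,g8) ✗  (t6,g3) ✓  (t6,g4) ✓  (t6,g6) ✗  (t6,g8) ✓
Counterexamples (restrictor pairs failing the scope): 7.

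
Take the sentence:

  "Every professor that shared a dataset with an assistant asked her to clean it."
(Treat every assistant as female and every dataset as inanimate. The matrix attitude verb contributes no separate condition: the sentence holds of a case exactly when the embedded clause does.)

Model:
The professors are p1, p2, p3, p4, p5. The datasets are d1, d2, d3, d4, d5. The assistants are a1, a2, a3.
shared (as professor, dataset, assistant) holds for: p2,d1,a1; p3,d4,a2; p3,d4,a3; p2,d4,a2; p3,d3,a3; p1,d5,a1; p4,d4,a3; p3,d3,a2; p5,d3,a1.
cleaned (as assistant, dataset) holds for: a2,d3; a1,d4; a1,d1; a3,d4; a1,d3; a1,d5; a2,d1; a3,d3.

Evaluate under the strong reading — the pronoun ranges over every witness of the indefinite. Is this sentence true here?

"her" takes "an assistant" as antecedent and "it" takes "a dataset"; both are donkey pronouns co-varying with the restrictor.
Strong reading: for every (p,d,a) with shared(p,d,a), cleaned(a,d).
Restrictor triples: (p1,d5,a1)→cleaned(a1,d5) ✓  (p2,d1,a1)→cleaned(a1,d1) ✓  (p2,d4,a2)→cleaned(a2,d4) ✗  (p3,d3,a2)→cleaned(a2,d3) ✓  (p3,d3,a3)→cleaned(a3,d3) ✓  (p3,d4,a2)→cleaned(a2,d4) ✗  (p3,d4,a3)→cleaned(a3,d4) ✓  (p4,d4,a3)→cleaned(a3,d4) ✓  (p5,d3,a1)→cleaned(a1,d3) ✓
Counterexample: (p2,d4,a2) — cleaned(a2,d4) does not hold.

False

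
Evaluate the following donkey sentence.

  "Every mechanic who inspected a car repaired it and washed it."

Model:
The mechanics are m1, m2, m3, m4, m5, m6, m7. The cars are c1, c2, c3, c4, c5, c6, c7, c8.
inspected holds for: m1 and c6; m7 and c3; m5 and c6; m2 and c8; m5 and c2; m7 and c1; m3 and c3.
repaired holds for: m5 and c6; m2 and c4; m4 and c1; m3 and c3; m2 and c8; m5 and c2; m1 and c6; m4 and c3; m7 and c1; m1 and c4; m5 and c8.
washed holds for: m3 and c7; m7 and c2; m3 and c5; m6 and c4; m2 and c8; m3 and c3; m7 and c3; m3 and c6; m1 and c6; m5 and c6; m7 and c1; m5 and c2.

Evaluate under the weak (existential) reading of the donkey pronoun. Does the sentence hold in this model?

True

"it" takes "a car" as antecedent — a donkey pronoun bound across the clause boundary.
Weak reading: every mechanic m with some inspected-car has at least one inspected-car c such that repaired(m,c) ∧ washed(m,c).
Per mechanic: m1:✓  m2:✓  m3:✓  m5:✓  m7:✓
Every mechanic in the restrictor has a witness.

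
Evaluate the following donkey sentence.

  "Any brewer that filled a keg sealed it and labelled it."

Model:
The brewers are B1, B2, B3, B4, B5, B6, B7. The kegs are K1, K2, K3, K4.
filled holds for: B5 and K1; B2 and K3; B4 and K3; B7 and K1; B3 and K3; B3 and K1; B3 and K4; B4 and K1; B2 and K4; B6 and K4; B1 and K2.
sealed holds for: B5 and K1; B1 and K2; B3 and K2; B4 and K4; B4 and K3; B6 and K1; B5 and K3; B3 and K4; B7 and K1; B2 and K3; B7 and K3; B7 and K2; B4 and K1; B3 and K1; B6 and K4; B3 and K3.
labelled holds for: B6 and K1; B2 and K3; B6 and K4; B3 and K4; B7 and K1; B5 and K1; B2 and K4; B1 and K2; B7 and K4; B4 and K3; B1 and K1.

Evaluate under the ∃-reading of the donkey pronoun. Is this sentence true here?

"it" takes "a keg" as antecedent — a donkey pronoun bound across the clause boundary.
Weak reading: every brewer b with some filled-keg has at least one filled-keg k such that sealed(b,k) ∧ labelled(b,k).
Per brewer: B1:✓  B2:✓  B3:✓  B4:✓  B5:✓  B6:✓  B7:✓
Every brewer in the restrictor has a witness.

True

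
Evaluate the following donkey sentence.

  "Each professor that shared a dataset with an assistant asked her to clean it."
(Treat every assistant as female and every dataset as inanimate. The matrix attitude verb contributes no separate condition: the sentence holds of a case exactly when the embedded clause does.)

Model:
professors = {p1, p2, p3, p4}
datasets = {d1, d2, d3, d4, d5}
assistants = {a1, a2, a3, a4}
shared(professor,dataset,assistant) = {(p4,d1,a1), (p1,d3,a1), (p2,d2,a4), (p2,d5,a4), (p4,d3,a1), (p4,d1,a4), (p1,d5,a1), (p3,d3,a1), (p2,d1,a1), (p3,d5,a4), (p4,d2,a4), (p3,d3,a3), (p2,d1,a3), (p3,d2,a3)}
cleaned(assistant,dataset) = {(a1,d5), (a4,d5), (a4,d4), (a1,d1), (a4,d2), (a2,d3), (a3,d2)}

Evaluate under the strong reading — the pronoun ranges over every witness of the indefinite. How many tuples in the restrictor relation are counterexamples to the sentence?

"her" takes "an assistant" as antecedent and "it" takes "a dataset"; both are donkey pronouns co-varying with the restrictor.
Strong reading: for every (p,d,a) with shared(p,d,a), cleaned(a,d).
Restrictor triples: (p1,d3,a1)→cleaned(a1,d3) ✗  (p1,d5,a1)→cleaned(a1,d5) ✓  (p2,d1,a1)→cleaned(a1,d1) ✓  (p2,d1,a3)→cleaned(a3,d1) ✗  (p2,d2,a4)→cleaned(a4,d2) ✓  (p2,d5,a4)→cleaned(a4,d5) ✓  (p3,d2,a3)→cleaned(a3,d2) ✓  (p3,d3,a1)→cleaned(a1,d3) ✗  (p3,d3,a3)→cleaned(a3,d3) ✗  (p3,d5,a4)→cleaned(a4,d5) ✓  (p4,d1,a1)→cleaned(a1,d1) ✓  (p4,d1,a4)→cleaned(a4,d1) ✗  (p4,d2,a4)→cleaned(a4,d2) ✓  (p4,d3,a1)→cleaned(a1,d3) ✗
Counterexamples (restrictor triples failing the scope): 6.

6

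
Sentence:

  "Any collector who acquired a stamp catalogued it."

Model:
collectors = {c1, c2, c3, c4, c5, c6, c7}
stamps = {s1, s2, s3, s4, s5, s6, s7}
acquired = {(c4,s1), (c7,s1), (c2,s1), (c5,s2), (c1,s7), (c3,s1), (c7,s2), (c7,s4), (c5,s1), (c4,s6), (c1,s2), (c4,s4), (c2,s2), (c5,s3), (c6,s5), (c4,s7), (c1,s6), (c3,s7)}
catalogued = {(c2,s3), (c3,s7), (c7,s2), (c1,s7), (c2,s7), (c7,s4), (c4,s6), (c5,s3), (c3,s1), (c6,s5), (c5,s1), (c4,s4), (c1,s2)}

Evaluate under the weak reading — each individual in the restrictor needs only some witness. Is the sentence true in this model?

False

"it" takes "a stamp" as antecedent — a donkey pronoun bound across the clause boundary.
Weak reading: every collector c with some acquired-stamp has at least one acquired-stamp s such that catalogued(c,s).
Per collector: c1:✓  c2:✗  c3:✓  c4:✓  c5:✓  c6:✓  c7:✓
c2 has no witness among its acquired-stamps.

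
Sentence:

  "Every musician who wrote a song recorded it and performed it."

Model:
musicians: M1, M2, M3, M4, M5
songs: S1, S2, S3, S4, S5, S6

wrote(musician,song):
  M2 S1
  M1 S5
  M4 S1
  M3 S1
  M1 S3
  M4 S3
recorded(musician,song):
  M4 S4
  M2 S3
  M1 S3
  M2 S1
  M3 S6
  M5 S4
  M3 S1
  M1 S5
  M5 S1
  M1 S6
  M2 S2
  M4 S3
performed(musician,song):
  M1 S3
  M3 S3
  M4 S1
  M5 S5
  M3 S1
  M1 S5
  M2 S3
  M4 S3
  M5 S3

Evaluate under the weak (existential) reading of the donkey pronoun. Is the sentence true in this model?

"it" takes "a song" as antecedent — a donkey pronoun bound across the clause boundary.
Weak reading: every musician m with some wrote-song has at least one wrote-song s such that recorded(m,s) ∧ performed(m,s).
Per musician: M1:✓  M2:✗  M3:✓  M4:✓
M2 has no witness among its wrote-songs.

False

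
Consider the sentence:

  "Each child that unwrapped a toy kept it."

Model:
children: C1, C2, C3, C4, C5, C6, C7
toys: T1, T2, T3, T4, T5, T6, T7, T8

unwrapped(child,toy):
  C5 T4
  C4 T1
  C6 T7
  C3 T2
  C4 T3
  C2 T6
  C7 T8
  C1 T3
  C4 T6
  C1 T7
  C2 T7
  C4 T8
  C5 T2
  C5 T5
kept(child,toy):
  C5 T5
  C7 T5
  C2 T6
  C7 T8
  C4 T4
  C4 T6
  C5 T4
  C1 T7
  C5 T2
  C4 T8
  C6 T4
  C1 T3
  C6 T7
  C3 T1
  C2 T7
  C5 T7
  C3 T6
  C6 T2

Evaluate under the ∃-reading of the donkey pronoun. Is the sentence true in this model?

False

"it" takes "a toy" as antecedent — a donkey pronoun bound across the clause boundary.
Weak reading: every child c with some unwrapped-toy has at least one unwrapped-toy t such that kept(c,t).
Per child: C1:✓  C2:✓  C3:✗  C4:✓  C5:✓  C6:✓  C7:✓
C3 has no witness among its unwrapped-toys.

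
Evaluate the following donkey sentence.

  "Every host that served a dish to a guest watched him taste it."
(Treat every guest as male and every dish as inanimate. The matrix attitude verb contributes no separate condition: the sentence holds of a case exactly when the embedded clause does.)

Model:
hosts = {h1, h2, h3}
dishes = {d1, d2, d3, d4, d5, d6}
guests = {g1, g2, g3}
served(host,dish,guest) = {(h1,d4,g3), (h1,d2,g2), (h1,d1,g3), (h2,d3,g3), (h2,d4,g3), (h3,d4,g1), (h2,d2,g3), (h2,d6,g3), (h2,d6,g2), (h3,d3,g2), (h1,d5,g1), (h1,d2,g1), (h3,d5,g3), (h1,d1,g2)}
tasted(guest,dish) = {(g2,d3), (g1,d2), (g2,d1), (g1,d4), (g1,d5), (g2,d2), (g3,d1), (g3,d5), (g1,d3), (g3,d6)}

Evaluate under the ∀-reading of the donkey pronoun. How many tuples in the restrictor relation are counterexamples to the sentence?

"him" takes "a guest" as antecedent and "it" takes "a dish"; both are donkey pronouns co-varying with the restrictor.
Strong reading: for every (h,d,g) with served(h,d,g), tasted(g,d).
Restrictor triples: (h1,d1,g2)→tasted(g2,d1) ✓  (h1,d1,g3)→tasted(g3,d1) ✓  (h1,d2,g1)→tasted(g1,d2) ✓  (h1,d2,g2)→tasted(g2,d2) ✓  (h1,d4,g3)→tasted(g3,d4) ✗  (h1,d5,g1)→tasted(g1,d5) ✓  (h2,d2,g3)→tasted(g3,d2) ✗  (h2,d3,g3)→tasted(g3,d3) ✗  (h2,d4,g3)→tasted(g3,d4) ✗  (h2,d6,g2)→tasted(g2,d6) ✗  (h2,d6,g3)→tasted(g3,d6) ✓  (h3,d3,g2)→tasted(g2,d3) ✓  (h3,d4,g1)→tasted(g1,d4) ✓  (h3,d5,g3)→tasted(g3,d5) ✓
Counterexamples (restrictor triples failing the scope): 5.

5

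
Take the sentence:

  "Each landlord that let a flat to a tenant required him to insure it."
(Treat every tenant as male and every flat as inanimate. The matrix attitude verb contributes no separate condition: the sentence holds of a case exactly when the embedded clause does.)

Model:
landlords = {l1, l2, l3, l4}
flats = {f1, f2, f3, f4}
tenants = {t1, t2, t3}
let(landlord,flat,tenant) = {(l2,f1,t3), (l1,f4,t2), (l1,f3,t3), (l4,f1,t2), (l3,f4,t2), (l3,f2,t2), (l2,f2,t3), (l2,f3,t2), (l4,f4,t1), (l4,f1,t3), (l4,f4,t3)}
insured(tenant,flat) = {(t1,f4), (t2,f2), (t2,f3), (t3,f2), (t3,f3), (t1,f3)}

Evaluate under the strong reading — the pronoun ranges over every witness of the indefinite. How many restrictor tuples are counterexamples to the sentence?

6

"him" takes "a tenant" as antecedent and "it" takes "a flat"; both are donkey pronouns co-varying with the restrictor.
Strong reading: for every (l,f,t) with let(l,f,t), insured(t,f).
Restrictor triples: (l1,f3,t3)→insured(t3,f3) ✓  (l1,f4,t2)→insured(t2,f4) ✗  (l2,f1,t3)→insured(t3,f1) ✗  (l2,f2,t3)→insured(t3,f2) ✓  (l2,f3,t2)→insured(t2,f3) ✓  (l3,f2,t2)→insured(t2,f2) ✓  (l3,f4,t2)→insured(t2,f4) ✗  (l4,f1,t2)→insured(t2,f1) ✗  (l4,f1,t3)→insured(t3,f1) ✗  (l4,f4,t1)→insured(t1,f4) ✓  (l4,f4,t3)→insured(t3,f4) ✗
Counterexamples (restrictor triples failing the scope): 6.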